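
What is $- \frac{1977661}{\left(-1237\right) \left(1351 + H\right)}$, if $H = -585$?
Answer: $\frac{1977661}{947542} \approx 2.0871$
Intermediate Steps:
$- \frac{1977661}{\left(-1237\right) \left(1351 + H\right)} = - \frac{1977661}{\left(-1237\right) \left(1351 - 585\right)} = - \frac{1977661}{\left(-1237\right) 766} = - \frac{1977661}{-947542} = \left(-1977661\right) \left(- \frac{1}{947542}\right) = \frac{1977661}{947542}$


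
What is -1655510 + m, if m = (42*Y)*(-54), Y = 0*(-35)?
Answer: -1655510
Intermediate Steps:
Y = 0
m = 0 (m = (42*0)*(-54) = 0*(-54) = 0)
-1655510 + m = -1655510 + 0 = -1655510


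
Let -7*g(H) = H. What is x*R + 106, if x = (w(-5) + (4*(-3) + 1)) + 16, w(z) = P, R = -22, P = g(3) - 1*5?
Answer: 808/7 ≈ 115.43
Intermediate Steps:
g(H) = -H/7
P = -38/7 (P = -⅐*3 - 1*5 = -3/7 - 5 = -38/7 ≈ -5.4286)
w(z) = -38/7
x = -3/7 (x = (-38/7 + (4*(-3) + 1)) + 16 = (-38/7 + (-12 + 1)) + 16 = (-38/7 - 11) + 16 = -115/7 + 16 = -3/7 ≈ -0.42857)
x*R + 106 = -3/7*(-22) + 106 = 66/7 + 106 = 808/7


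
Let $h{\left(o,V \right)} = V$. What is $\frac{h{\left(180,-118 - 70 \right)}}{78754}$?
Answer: $- \frac{94}{39377} \approx -0.0023872$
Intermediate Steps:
$\frac{h{\left(180,-118 - 70 \right)}}{78754} = \frac{-118 - 70}{78754} = \left(-188\right) \frac{1}{78754} = - \frac{94}{39377}$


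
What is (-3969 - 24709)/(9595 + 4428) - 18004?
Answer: -252498770/14023 ≈ -18006.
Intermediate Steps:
(-3969 - 24709)/(9595 + 4428) - 18004 = -28678/14023 - 18004 = -252498770/14023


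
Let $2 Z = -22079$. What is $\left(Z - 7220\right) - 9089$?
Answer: $- \frac{54697}{2} \approx -27349.0$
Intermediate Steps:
$Z = - \frac{22079}{2}$ ($Z = \frac{1}{2} \left(-22079\right) = - \frac{22079}{2} \approx -11040.0$)
$\left(Z - 7220\right) - 9089 = \left(- \frac{22079}{2} - 7220\right) - 9089 = - \frac{36519}{2} - 9089 = - \frac{54697}{2}$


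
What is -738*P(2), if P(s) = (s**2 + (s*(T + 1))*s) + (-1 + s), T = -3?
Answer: 2214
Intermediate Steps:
P(s) = -1 + s - s**2 (P(s) = (s**2 + (s*(-3 + 1))*s) + (-1 + s) = (s**2 + (s*(-2))*s) + (-1 + s) = (s**2 + (-2*s)*s) + (-1 + s) = (s**2 - 2*s**2) + (-1 + s) = -s**2 + (-1 + s) = -1 + s - s**2)
-738*P(2) = -738*(-1 + 2 - 1*2**2) = -738*(-1 + 2 - 1*4) = -738*(-1 + 2 - 4) = -738*(-3) = 2214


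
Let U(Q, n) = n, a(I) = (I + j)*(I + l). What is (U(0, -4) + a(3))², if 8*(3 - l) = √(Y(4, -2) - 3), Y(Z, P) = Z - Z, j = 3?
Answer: 16357/16 - 48*I*√3 ≈ 1022.3 - 83.138*I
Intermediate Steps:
Y(Z, P) = 0
l = 3 - I*√3/8 (l = 3 - √(0 - 3)/8 = 3 - I*√3/8 ≈ 3.0 - 0.21651*I)
a(I) = (3 + I)*(3 + I - I*√3/8) (a(I) = (I + 3)*(I + (3 - I*√3/8)) = (3 + I)*(3 + I - I*√3/8))
(U(0, -4) + a(3))² = (-4 + (9 + 3² + 6*3 - 3*I*√3/8 - ⅛*I*3*√3))² = (-4 + (9 + 9 + 18 - 3*I*√3/8 - 3*I*√3/8))² = (-4 + (36 - 3*I*√3/4))² = (32 - 3*I*√3/4)²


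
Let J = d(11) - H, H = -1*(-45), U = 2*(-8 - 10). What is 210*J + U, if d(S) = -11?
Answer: -11796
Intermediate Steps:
U = -36 (U = 2*(-18) = -36)
H = 45
J = -56 (J = -11 - 1*45 = -11 - 45 = -56)
210*J + U = 210*(-56) - 36 = -11760 - 36 = -11796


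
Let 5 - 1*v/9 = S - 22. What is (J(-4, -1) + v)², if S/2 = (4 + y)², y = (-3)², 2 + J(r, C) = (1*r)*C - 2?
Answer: 7834401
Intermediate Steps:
J(r, C) = -4 + C*r (J(r, C) = -2 + ((1*r)*C - 2) = -2 + (r*C - 2) = -2 + (C*r - 2) = -2 + (-2 + C*r) = -4 + C*r)
y = 9
S = 338 (S = 2*(4 + 9)² = 2*13² = 2*169 = 338)
v = -2799 (v = 45 - 9*(338 - 22) = 45 - 9*316 = 45 - 2844 = -2799)
(J(-4, -1) + v)² = ((-4 - 1*(-4)) - 2799)² = ((-4 + 4) - 2799)² = (0 - 2799)² = (-2799)² = 7834401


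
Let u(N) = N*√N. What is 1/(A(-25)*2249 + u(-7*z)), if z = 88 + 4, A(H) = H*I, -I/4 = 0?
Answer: I*√161/207368 ≈ 6.1189e-5*I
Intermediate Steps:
I = 0 (I = -4*0 = 0)
A(H) = 0 (A(H) = H*0 = 0)
z = 92
u(N) = N^(3/2)
1/(A(-25)*2249 + u(-7*z)) = 1/(0*2249 + (-7*92)^(3/2)) = 1/(0 + (-644)^(3/2)) = 1/(0 - 1288*I*√161) = 1/(-1288*I*√161) = I*√161/207368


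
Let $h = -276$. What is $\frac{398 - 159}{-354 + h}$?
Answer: $- \frac{239}{630} \approx -0.37936$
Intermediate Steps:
$\frac{398 - 159}{-354 + h} = \frac{398 - 159}{-354 - 276} = \frac{239}{-630} = 239 \left(- \frac{1}{630}\right) = - \frac{239}{630}$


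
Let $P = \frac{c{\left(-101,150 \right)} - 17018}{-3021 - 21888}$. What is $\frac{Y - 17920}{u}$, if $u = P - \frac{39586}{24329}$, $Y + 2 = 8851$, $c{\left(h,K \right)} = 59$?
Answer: $\frac{1832375444777}{191150721} \approx 9586.0$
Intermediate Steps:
$P = \frac{5653}{8303}$ ($P = \frac{59 - 17018}{-3021 - 21888} = - \frac{16959}{-24909} = \left(-16959\right) \left(- \frac{1}{24909}\right) = \frac{5653}{8303} \approx 0.68084$)
$Y = 8849$ ($Y = -2 + 8851 = 8849$)
$u = - \frac{191150721}{202003687}$ ($u = \frac{5653}{8303} - \frac{39586}{24329} = - \frac{191150721}{202003687} \approx -0.94627$)
$\frac{Y - 17920}{u} = \frac{8849 - 17920}{- \frac{191150721}{202003687}} = \left(-9071\right) \left(- \frac{202003687}{191150721}\right) = \frac{1832375444777}{191150721}$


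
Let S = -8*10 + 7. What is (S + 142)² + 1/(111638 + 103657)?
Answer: 1025019496/215295 ≈ 4761.0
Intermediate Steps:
S = -73 (S = -80 + 7 = -73)
(S + 142)² + 1/(111638 + 103657) = (-73 + 142)² + 1/(111638 + 103657) = 69² + 1/215295 = 4761 + 1/215295 = 1025019496/215295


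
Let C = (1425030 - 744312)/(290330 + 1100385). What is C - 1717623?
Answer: -2388723389727/1390715 ≈ -1.7176e+6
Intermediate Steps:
C = 680718/1390715 ≈ 0.48947
C - 1717623 = 680718/1390715 - 1717623 = -2388723389727/1390715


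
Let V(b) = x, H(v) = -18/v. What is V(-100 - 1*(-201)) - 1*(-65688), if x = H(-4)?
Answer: 131385/2 ≈ 65693.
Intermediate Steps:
x = 9/2 (x = -18/(-4) = -18*(-1/4) = 9/2 ≈ 4.5000)
V(b) = 9/2
V(-100 - 1*(-201)) - 1*(-65688) = 9/2 - 1*(-65688) = 9/2 + 65688 = 131385/2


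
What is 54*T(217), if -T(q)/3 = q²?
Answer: -7628418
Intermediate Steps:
T(q) = -3*q²
54*T(217) = 54*(-3*217²) = 54*(-3*47089) = 54*(-141267) = -7628418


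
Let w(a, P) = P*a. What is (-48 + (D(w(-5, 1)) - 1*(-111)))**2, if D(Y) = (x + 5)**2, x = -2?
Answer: 5184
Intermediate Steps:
D(Y) = 9 (D(Y) = (-2 + 5)**2 = 3**2 = 9)
(-48 + (D(w(-5, 1)) - 1*(-111)))**2 = (-48 + (9 - 1*(-111)))**2 = (-48 + (9 + 111))**2 = (-48 + 120)**2 = 72**2 = 5184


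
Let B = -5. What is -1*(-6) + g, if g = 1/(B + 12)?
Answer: 43/7 ≈ 6.1429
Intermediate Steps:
g = 1/7 (g = 1/(-5 + 12) = 1/7 ≈ 0.14286)
-1*(-6) + g = -1*(-6) + 1/7 = 6 + 1/7 = 43/7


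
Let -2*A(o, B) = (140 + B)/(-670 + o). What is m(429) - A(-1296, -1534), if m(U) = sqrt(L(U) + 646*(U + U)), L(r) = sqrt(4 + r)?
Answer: 697/1966 + sqrt(554268 + sqrt(433)) ≈ 744.86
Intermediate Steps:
A(o, B) = -(140 + B)/(2*(-670 + o))
m(U) = sqrt(sqrt(4 + U) + 1292*U) (m(U) = sqrt(sqrt(4 + U) + 646*(U + U)) = sqrt(sqrt(4 + U) + 646*(2*U)) = sqrt(sqrt(4 + U) + 1292*U))
m(429) - A(-1296, -1534) = sqrt(sqrt(4 + 429) + 1292*429) - (-140 - 1*(-1534))/(2*(-670 - 1296)) = sqrt(sqrt(433) + 554268) - (-140 + 1534)/(2*(-1966)) = sqrt(554268 + sqrt(433)) - (-1)*1394/(2*1966) = sqrt(554268 + sqrt(433)) - 1*(-697/1966) = sqrt(554268 + sqrt(433)) + 697/1966 = 697/1966 + sqrt(554268 + sqrt(433))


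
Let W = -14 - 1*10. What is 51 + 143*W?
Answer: -3381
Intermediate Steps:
W = -24 (W = -14 - 10 = -24)
51 + 143*W = 51 + 143*(-24) = 51 - 3432 = -3381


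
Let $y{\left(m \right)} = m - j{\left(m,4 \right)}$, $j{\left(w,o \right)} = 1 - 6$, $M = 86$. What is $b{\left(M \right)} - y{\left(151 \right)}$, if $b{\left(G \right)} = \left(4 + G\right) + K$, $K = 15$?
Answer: $-51$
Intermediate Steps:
$j{\left(w,o \right)} = -5$ ($j{\left(w,o \right)} = 1 - 6 = -5$)
$y{\left(m \right)} = 5 + m$ ($y{\left(m \right)} = m - -5 = m + 5 = 5 + m$)
$b{\left(G \right)} = 19 + G$ ($b{\left(G \right)} = \left(4 + G\right) + 15 = 19 + G$)
$b{\left(M \right)} - y{\left(151 \right)} = \left(19 + 86\right) - \left(5 + 151\right) = 105 - 156 = -51$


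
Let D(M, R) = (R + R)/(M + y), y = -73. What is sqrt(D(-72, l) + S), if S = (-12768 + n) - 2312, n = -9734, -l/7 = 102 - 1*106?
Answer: I*sqrt(521722470)/145 ≈ 157.53*I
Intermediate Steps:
l = 28 (l = -7*(102 - 1*106) = -7*(102 - 106) = -7*(-4) = 28)
D(M, R) = 2*R/(-73 + M) (D(M, R) = (R + R)/(M - 73) = (2*R)/(-73 + M) = 2*R/(-73 + M))
S = -24814 (S = (-12768 - 9734) - 2312 = -22502 - 2312 = -24814)
sqrt(D(-72, l) + S) = sqrt(2*28/(-73 - 72) - 24814) = sqrt(2*28/(-145) - 24814) = sqrt(2*28*(-1/145) - 24814) = sqrt(-56/145 - 24814) = sqrt(-3598086/145) = I*sqrt(521722470)/145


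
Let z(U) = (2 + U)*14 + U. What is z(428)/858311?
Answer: 6448/858311 ≈ 0.0075124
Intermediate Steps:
z(U) = 28 + 15*U (z(U) = (28 + 14*U) + U = 28 + 15*U)
z(428)/858311 = (28 + 15*428)/858311 = (28 + 6420)*(1/858311) = 6448*(1/858311) = 6448/858311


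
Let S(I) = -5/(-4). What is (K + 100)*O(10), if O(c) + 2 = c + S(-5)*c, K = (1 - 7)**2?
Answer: 2788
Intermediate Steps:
K = 36 (K = (-6)**2 = 36)
S(I) = 5/4 (S(I) = -5*(-1/4) = 5/4)
O(c) = -2 + 9*c/4 (O(c) = -2 + (c + 5*c/4) = -2 + 9*c/4)
(K + 100)*O(10) = (36 + 100)*(-2 + (9/4)*10) = 136*(-2 + 45/2) = 136*(41/2) = 2788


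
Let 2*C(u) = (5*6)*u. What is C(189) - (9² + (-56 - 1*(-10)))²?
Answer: 1610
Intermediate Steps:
C(u) = 15*u (C(u) = ((5*6)*u)/2 = (30*u)/2 = 15*u)
C(189) - (9² + (-56 - 1*(-10)))² = 15*189 - (9² + (-56 - 1*(-10)))² = 2835 - (81 + (-56 + 10))² = 2835 - (81 - 46)² = 2835 - 1*35² = 2835 - 1*1225 = 2835 - 1225 = 1610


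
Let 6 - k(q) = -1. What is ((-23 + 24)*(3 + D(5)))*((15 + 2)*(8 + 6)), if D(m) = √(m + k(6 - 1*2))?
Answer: 714 + 476*√3 ≈ 1538.5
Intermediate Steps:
k(q) = 7 (k(q) = 6 - 1*(-1) = 6 + 1 = 7)
D(m) = √(7 + m) (D(m) = √(m + 7) = √(7 + m))
((-23 + 24)*(3 + D(5)))*((15 + 2)*(8 + 6)) = ((-23 + 24)*(3 + √(7 + 5)))*((15 + 2)*(8 + 6)) = (1*(3 + √12))*(17*14) = (1*(3 + 2*√3))*238 = (3 + 2*√3)*238 = 714 + 476*√3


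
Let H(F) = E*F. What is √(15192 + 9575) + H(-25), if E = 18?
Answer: -450 + √24767 ≈ -292.62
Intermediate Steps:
H(F) = 18*F
√(15192 + 9575) + H(-25) = √(15192 + 9575) + 18*(-25) = √24767 - 450 = -450 + √24767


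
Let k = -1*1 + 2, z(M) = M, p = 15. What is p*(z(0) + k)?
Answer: 15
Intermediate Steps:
k = 1 (k = -1 + 2 = 1)
p*(z(0) + k) = 15*(0 + 1) = 15*1 = 15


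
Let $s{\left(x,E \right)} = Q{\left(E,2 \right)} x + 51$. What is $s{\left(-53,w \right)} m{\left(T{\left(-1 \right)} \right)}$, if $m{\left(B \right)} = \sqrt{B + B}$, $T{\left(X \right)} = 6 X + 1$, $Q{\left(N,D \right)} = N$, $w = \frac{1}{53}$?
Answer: $50 i \sqrt{10} \approx 158.11 i$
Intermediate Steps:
$w = \frac{1}{53} \approx 0.018868$
$T{\left(X \right)} = 1 + 6 X$
$s{\left(x,E \right)} = 51 + E x$ ($s{\left(x,E \right)} = E x + 51 = 51 + E x$)
$m{\left(B \right)} = \sqrt{2} \sqrt{B}$ ($m{\left(B \right)} = \sqrt{2 B} = \sqrt{2} \sqrt{B}$)
$s{\left(-53,w \right)} m{\left(T{\left(-1 \right)} \right)} = \left(51 + \frac{1}{53} \left(-53\right)\right) \sqrt{2} \sqrt{1 + 6 \left(-1\right)} = \left(51 - 1\right) \sqrt{2} \sqrt{1 - 6} = 50 \sqrt{2} \sqrt{-5} = 50 \sqrt{2} i \sqrt{5} = 50 i \sqrt{10}$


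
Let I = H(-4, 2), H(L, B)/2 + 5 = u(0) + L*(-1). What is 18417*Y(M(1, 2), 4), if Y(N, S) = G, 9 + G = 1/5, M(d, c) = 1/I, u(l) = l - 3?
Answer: -810348/5 ≈ -1.6207e+5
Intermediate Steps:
u(l) = -3 + l
H(L, B) = -16 - 2*L (H(L, B) = -10 + 2*((-3 + 0) + L*(-1)) = -10 + 2*(-3 - L) = -10 + (-6 - 2*L) = -16 - 2*L)
I = -8 (I = -16 - 2*(-4) = -16 + 8 = -8)
M(d, c) = -⅛ (M(d, c) = 1/(-8) = -⅛)
G = -44/5 (G = -9 + 1/5 = -9 + 1*(⅕) = -9 + ⅕ = -44/5 ≈ -8.8000)
Y(N, S) = -44/5
18417*Y(M(1, 2), 4) = 18417*(-44/5) = -810348/5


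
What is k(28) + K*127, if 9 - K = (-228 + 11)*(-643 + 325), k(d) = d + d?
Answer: -8762563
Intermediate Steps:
k(d) = 2*d
K = -68997 (K = 9 - (-228 + 11)*(-643 + 325) = 9 - (-217)*(-318) = 9 - 1*69006 = 9 - 69006 = -68997)
k(28) + K*127 = 2*28 - 68997*127 = 56 - 8762619 = -8762563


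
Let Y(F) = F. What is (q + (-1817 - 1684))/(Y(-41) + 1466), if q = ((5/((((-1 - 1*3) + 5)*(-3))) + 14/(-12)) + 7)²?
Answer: -125411/51300 ≈ -2.4447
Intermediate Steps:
q = 625/36 (q = ((5/((((-1 - 3) + 5)*(-3))) + 14*(-1/12)) + 7)² = ((5/(((-4 + 5)*(-3))) - 7/6) + 7)² = ((5/((1*(-3))) - 7/6) + 7)² = ((5/(-3) - 7/6) + 7)² = ((5*(-⅓) - 7/6) + 7)² = ((-5/3 - 7/6) + 7)² = (-17/6 + 7)² = (25/6)² = 625/36 ≈ 17.361)
(q + (-1817 - 1684))/(Y(-41) + 1466) = (625/36 + (-1817 - 1684))/(-41 + 1466) = (625/36 - 3501)/1425 = -125411/36*1/1425 = -125411/51300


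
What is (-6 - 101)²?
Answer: 11449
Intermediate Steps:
(-6 - 101)² = (-107)² = 11449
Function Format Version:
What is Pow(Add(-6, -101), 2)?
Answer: 11449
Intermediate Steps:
Pow(Add(-6, -101), 2) = Pow(-107, 2) = 11449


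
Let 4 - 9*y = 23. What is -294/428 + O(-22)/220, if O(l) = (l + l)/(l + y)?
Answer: -157569/232190 ≈ -0.67862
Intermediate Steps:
y = -19/9 (y = 4/9 - ⅑*23 = 4/9 - 23/9 = -19/9 ≈ -2.1111)
O(l) = 2*l/(-19/9 + l) (O(l) = (l + l)/(l - 19/9) = (2*l)/(-19/9 + l) = 2*l/(-19/9 + l))
-294/428 + O(-22)/220 = -294/428 + (18*(-22)/(-19 + 9*(-22)))/220 = -294*1/428 + (18*(-22)/(-19 - 198))*(1/220) = -147/214 + (18*(-22)/(-217))*(1/220) = -147/214 + (18*(-22)*(-1/217))*(1/220) = -147/214 + (396/217)*(1/220) = -147/214 + 9/1085 = -157569/232190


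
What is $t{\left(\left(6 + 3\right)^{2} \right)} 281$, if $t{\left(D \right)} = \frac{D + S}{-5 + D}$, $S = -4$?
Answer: $\frac{21637}{76} \approx 284.7$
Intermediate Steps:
$t{\left(D \right)} = \frac{-4 + D}{-5 + D}$ ($t{\left(D \right)} = \frac{D - 4}{-5 + D} = \frac{-4 + D}{-5 + D}$)
$t{\left(\left(6 + 3\right)^{2} \right)} 281 = \frac{-4 + \left(6 + 3\right)^{2}}{-5 + \left(6 + 3\right)^{2}} \cdot 281 = \frac{-4 + 9^{2}}{-5 + 9^{2}} \cdot 281 = \frac{-4 + 81}{-5 + 81} \cdot 281 = \frac{1}{76} \cdot 77 \cdot 281 = \frac{77}{76} \cdot 281 = \frac{21637}{76}$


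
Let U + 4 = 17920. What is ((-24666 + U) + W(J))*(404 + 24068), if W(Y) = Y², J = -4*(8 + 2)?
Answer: -126030800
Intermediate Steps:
U = 17916 (U = -4 + 17920 = 17916)
J = -40 (J = -4*10 = -40)
((-24666 + U) + W(J))*(404 + 24068) = ((-24666 + 17916) + (-40)²)*(404 + 24068) = (-6750 + 1600)*24472 = -5150*24472 = -126030800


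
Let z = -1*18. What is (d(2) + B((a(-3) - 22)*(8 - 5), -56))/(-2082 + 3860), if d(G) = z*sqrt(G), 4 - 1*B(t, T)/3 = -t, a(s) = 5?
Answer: -141/1778 - 9*sqrt(2)/889 ≈ -0.093620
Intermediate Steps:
z = -18
B(t, T) = 12 + 3*t (B(t, T) = 12 - (-3)*t = 12 + 3*t)
d(G) = -18*sqrt(G)
(d(2) + B((a(-3) - 22)*(8 - 5), -56))/(-2082 + 3860) = (-18*sqrt(2) + (12 + 3*((5 - 22)*(8 - 5))))/(-2082 + 3860) = (-18*sqrt(2) + (12 + 3*(-17*3)))/1778 = (-18*sqrt(2) + (12 + 3*(-51)))*(1/1778) = (-18*sqrt(2) + (12 - 153))*(1/1778) = (-18*sqrt(2) - 141)*(1/1778) = (-141 - 18*sqrt(2))*(1/1778) = -141/1778 - 9*sqrt(2)/889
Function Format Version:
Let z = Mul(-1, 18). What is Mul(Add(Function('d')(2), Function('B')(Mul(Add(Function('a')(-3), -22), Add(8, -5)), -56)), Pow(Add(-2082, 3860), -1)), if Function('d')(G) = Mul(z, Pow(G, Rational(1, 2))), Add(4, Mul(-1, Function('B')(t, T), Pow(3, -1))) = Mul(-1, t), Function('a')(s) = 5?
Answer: Add(Rational(-141, 1778), Mul(Rational(-9, 889), Pow(2, Rational(1, 2)))) ≈ -0.093620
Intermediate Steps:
z = -18
Function('B')(t, T) = Add(12, Mul(3, t)) (Function('B')(t, T) = Add(12, Mul(-3, Mul(-1, t))) = Add(12, Mul(3, t)))
Function('d')(G) = Mul(-18, Pow(G, Rational(1, 2)))
Mul(Add(Function('d')(2), Function('B')(Mul(Add(Function('a')(-3), -22), Add(8, -5)), -56)), Pow(Add(-2082, 3860), -1)) = Mul(Add(Mul(-18, Pow(2, Rational(1, 2))), Add(12, Mul(3, Mul(Add(5, -22), Add(8, -5))))), Pow(Add(-2082, 3860), -1)) = Mul(Add(Mul(-18, Pow(2, Rational(1, 2))), Add(12, Mul(3, Mul(-17, 3)))), Pow(1778, -1)) = Mul(Add(Mul(-18, Pow(2, Rational(1, 2))), Add(12, Mul(3, -51))), Rational(1, 1778)) = Mul(Add(Mul(-18, Pow(2, Rational(1, 2))), Add(12, -153)), Rational(1, 1778)) = Mul(Add(Mul(-18, Pow(2, Rational(1, 2))), -141), Rational(1, 1778)) = Mul(Add(-141, Mul(-18, Pow(2, Rational(1, 2)))), Rational(1, 1778)) = Add(Rational(-141, 1778), Mul(Rational(-9, 889), Pow(2, Rational(1, 2))))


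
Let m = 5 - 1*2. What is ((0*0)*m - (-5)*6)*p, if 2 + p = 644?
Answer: 19260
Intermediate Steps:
p = 642 (p = -2 + 644 = 642)
m = 3 (m = 5 - 2 = 3)
((0*0)*m - (-5)*6)*p = ((0*0)*3 - (-5)*6)*642 = (0*3 - 1*(-30))*642 = (0 + 30)*642 = 30*642 = 19260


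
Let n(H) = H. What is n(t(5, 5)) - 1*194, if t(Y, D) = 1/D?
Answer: -969/5 ≈ -193.80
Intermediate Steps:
n(t(5, 5)) - 1*194 = 1/5 - 1*194 = ⅕ - 194 = -969/5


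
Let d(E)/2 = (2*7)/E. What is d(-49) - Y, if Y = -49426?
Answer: 345978/7 ≈ 49425.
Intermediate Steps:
d(E) = 28/E (d(E) = 2*((2*7)/E) = 2*(14/E) = 28/E)
d(-49) - Y = 28/(-49) - 1*(-49426) = 28*(-1/49) + 49426 = -4/7 + 49426 = 345978/7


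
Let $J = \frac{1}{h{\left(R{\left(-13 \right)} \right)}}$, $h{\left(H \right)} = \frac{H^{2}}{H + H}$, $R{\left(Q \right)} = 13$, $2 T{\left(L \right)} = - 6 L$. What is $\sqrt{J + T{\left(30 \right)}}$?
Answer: $\frac{4 i \sqrt{949}}{13} \approx 9.4787 i$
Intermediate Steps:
$T{\left(L \right)} = - 3 L$ ($T{\left(L \right)} = \frac{\left(-6\right) L}{2} = - 3 L$)
$h{\left(H \right)} = \frac{H}{2}$ ($h{\left(H \right)} = \frac{H^{2}}{2 H} = \frac{1}{2 H} H^{2} = \frac{H}{2}$)
$J = \frac{2}{13}$ ($J = \frac{1}{\frac{1}{2} \cdot 13} = \frac{1}{\frac{13}{2}} = \frac{2}{13} \approx 0.15385$)
$\sqrt{J + T{\left(30 \right)}} = \sqrt{\frac{2}{13} - 90} = \sqrt{- \frac{1168}{13}} = \frac{4 i \sqrt{949}}{13}$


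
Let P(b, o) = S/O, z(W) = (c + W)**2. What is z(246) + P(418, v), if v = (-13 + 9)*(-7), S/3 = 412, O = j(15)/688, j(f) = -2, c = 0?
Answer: -364668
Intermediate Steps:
O = -1/344 (O = -2/688 = -2*1/688 = -1/344 ≈ -0.0029070)
S = 1236 (S = 3*412 = 1236)
z(W) = W**2 (z(W) = (0 + W)**2 = W**2)
v = 28 (v = -4*(-7) = 28)
P(b, o) = -425184 (P(b, o) = 1236/(-1/344) = 1236*(-344) = -425184)
z(246) + P(418, v) = 246**2 - 425184 = 60516 - 425184 = -364668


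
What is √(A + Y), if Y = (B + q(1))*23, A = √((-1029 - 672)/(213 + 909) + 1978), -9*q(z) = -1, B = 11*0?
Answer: √(3217148 + 3366*√276462670)/1122 ≈ 6.8566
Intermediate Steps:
B = 0
q(z) = ⅑ (q(z) = -⅑*(-1) = ⅑)
A = √276462670/374 (A = √(-1701/1122 + 1978) = √(-1701*1/1122 + 1978) = √(-567/374 + 1978) = √(739205/374) = √276462670/374 ≈ 44.458)
Y = 23/9 (Y = (0 + ⅑)*23 = (⅑)*23 = 23/9 ≈ 2.5556)
√(A + Y) = √(√276462670/374 + 23/9) = √(23/9 + √276462670/374)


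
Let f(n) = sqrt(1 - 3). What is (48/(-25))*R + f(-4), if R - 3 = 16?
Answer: -912/25 + I*sqrt(2) ≈ -36.48 + 1.4142*I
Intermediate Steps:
R = 19 (R = 3 + 16 = 19)
f(n) = I*sqrt(2) (f(n) = sqrt(-2) = I*sqrt(2))
(48/(-25))*R + f(-4) = (48/(-25))*19 + I*sqrt(2) = (48*(-1/25))*19 + I*sqrt(2) = -48/25*19 + I*sqrt(2) = -912/25 + I*sqrt(2)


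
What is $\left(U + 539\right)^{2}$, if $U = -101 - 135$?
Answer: $91809$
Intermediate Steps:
$U = -236$ ($U = -101 - 135 = -236$)
$\left(U + 539\right)^{2} = \left(-236 + 539\right)^{2} = 303^{2} = 91809$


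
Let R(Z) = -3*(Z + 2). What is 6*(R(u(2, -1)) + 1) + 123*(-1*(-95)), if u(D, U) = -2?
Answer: 11691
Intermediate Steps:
R(Z) = -6 - 3*Z (R(Z) = -3*(2 + Z) = -6 - 3*Z)
6*(R(u(2, -1)) + 1) + 123*(-1*(-95)) = 6*((-6 - 3*(-2)) + 1) + 123*(-1*(-95)) = 6*((-6 + 6) + 1) + 123*95 = 6*(0 + 1) + 11685 = 6*1 + 11685 = 6 + 11685 = 11691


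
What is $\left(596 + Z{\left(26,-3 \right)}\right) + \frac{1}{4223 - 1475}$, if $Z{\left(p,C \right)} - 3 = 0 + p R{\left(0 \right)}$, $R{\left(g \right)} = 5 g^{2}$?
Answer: $\frac{1646053}{2748} \approx 599.0$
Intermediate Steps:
$Z{\left(p,C \right)} = 3$ ($Z{\left(p,C \right)} = 3 + \left(0 + p 5 \cdot 0^{2}\right) = 3 + \left(0 + p 5 \cdot 0\right) = 3 + \left(0 + p 0\right) = 3 + \left(0 + 0\right) = 3 + 0 = 3$)
$\left(596 + Z{\left(26,-3 \right)}\right) + \frac{1}{4223 - 1475} = \left(596 + 3\right) + \frac{1}{4223 - 1475} = 599 + \frac{1}{2748} = \frac{1646053}{2748}$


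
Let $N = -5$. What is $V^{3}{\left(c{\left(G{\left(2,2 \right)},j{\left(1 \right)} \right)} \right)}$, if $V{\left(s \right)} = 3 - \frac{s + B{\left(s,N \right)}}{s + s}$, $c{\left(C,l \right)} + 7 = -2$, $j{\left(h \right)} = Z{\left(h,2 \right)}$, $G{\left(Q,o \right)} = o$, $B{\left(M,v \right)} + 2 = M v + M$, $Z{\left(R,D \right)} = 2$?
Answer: $\frac{493039}{5832} \approx 84.54$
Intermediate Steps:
$B{\left(M,v \right)} = -2 + M + M v$ ($B{\left(M,v \right)} = -2 + \left(M v + M\right) = -2 + \left(M + M v\right) = -2 + M + M v$)
$j{\left(h \right)} = 2$
$c{\left(C,l \right)} = -9$ ($c{\left(C,l \right)} = -7 - 2 = -9$)
$V{\left(s \right)} = 3 - \frac{-2 - 3 s}{2 s}$ ($V{\left(s \right)} = 3 - \frac{s + \left(-2 + s + s \left(-5\right)\right)}{s + s} = 3 - \frac{s - \left(2 + 4 s\right)}{2 s} = 3 - \left(s - \left(2 + 4 s\right)\right) \frac{1}{2 s} = 3 - \left(-2 - 3 s\right) \frac{1}{2 s} = 3 - \frac{-2 - 3 s}{2 s}$)
$V^{3}{\left(c{\left(G{\left(2,2 \right)},j{\left(1 \right)} \right)} \right)} = \left(\frac{9}{2} + \frac{1}{-9}\right)^{3} = \left(\frac{9}{2} - \frac{1}{9}\right)^{3} = \left(\frac{79}{18}\right)^{3} = \frac{493039}{5832}$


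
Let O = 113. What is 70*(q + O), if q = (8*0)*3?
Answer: 7910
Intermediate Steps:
q = 0 (q = 0*3 = 0)
70*(q + O) = 70*(0 + 113) = 70*113 = 7910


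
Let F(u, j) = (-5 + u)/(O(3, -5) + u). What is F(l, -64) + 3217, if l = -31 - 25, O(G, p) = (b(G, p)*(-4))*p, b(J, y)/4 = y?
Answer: 1467013/456 ≈ 3217.1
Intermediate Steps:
b(J, y) = 4*y
O(G, p) = -16*p² (O(G, p) = ((4*p)*(-4))*p = (-16*p)*p = -16*p²)
l = -56
F(u, j) = (-5 + u)/(-400 + u) (F(u, j) = (-5 + u)/(-16*(-5)² + u) = (-5 + u)/(-16*25 + u) = (-5 + u)/(-400 + u))
F(l, -64) + 3217 = (-5 - 56)/(-400 - 56) + 3217 = -61/(-456) + 3217 = -1/456*(-61) + 3217 = 61/456 + 3217 = 1467013/456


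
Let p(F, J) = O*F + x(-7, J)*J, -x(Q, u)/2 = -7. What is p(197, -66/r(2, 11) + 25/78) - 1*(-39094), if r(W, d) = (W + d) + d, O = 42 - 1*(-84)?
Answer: 4982795/78 ≈ 63882.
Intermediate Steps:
O = 126 (O = 42 + 84 = 126)
r(W, d) = W + 2*d
x(Q, u) = 14 (x(Q, u) = -2*(-7) = 14)
p(F, J) = 14*J + 126*F (p(F, J) = 126*F + 14*J = 14*J + 126*F)
p(197, -66/r(2, 11) + 25/78) - 1*(-39094) = (14*(-66/(2 + 2*11) + 25/78) + 126*197) - 1*(-39094) = (14*(-66/(2 + 22) + 25*(1/78)) + 24822) + 39094 = (14*(-66/24 + 25/78) + 24822) + 39094 = (14*(-66*1/24 + 25/78) + 24822) + 39094 = (14*(-11/4 + 25/78) + 24822) + 39094 = (14*(-379/156) + 24822) + 39094 = (-2653/78 + 24822) + 39094 = 1933463/78 + 39094 = 4982795/78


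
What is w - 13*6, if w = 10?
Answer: -68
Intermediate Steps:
w - 13*6 = 10 - 13*6 = 10 - 78 = -68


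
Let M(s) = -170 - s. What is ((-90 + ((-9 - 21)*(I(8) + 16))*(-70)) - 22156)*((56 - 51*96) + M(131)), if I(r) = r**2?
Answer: -749321314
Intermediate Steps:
((-90 + ((-9 - 21)*(I(8) + 16))*(-70)) - 22156)*((56 - 51*96) + M(131)) = ((-90 + ((-9 - 21)*(8**2 + 16))*(-70)) - 22156)*((56 - 51*96) + (-170 - 1*131)) = ((-90 - 30*(64 + 16)*(-70)) - 22156)*((56 - 4896) + (-170 - 131)) = ((-90 - 30*80*(-70)) - 22156)*(-4840 - 301) = ((-90 - 2400*(-70)) - 22156)*(-5141) = ((-90 + 168000) - 22156)*(-5141) = (167910 - 22156)*(-5141) = 145754*(-5141) = -749321314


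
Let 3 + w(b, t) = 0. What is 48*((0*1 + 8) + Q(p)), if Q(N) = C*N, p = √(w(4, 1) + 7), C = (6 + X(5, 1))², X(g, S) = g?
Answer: 12000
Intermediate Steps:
w(b, t) = -3 (w(b, t) = -3 + 0 = -3)
C = 121 (C = (6 + 5)² = 11² = 121)
p = 2 (p = √(-3 + 7) = √4 = 2)
Q(N) = 121*N
48*((0*1 + 8) + Q(p)) = 48*((0*1 + 8) + 121*2) = 48*((0 + 8) + 242) = 48*(8 + 242) = 48*250 = 12000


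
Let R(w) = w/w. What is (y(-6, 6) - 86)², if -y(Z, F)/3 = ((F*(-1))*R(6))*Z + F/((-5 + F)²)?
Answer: 44944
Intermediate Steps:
R(w) = 1
y(Z, F) = -3*F/(-5 + F)² + 3*F*Z (y(Z, F) = -3*(((F*(-1))*1)*Z + F/((-5 + F)²)) = -3*((-F*1)*Z + F/(-5 + F)²) = -3*((-F)*Z + F/(-5 + F)²) = -3*(-F*Z + F/(-5 + F)²) = -3*(F/(-5 + F)² - F*Z) = -3*F/(-5 + F)² + 3*F*Z)
(y(-6, 6) - 86)² = ((-3*6/(-5 + 6)² + 3*6*(-6)) - 86)² = ((-3*6/1² - 108) - 86)² = ((-3*6*1 - 108) - 86)² = ((-18 - 108) - 86)² = (-126 - 86)² = (-212)² = 44944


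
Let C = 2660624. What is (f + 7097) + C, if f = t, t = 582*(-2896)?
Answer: 982249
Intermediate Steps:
t = -1685472
f = -1685472
(f + 7097) + C = (-1685472 + 7097) + 2660624 = -1678375 + 2660624 = 982249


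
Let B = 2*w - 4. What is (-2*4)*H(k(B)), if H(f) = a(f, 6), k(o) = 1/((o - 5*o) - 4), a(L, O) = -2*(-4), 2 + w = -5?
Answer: -64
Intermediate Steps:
w = -7 (w = -2 - 5 = -7)
a(L, O) = 8
B = -18 (B = 2*(-7) - 4 = -14 - 4 = -18)
k(o) = 1/(-4 - 4*o) (k(o) = 1/(-4*o - 4) = 1/(-4 - 4*o))
H(f) = 8
(-2*4)*H(k(B)) = -2*4*8 = -8*8 = -64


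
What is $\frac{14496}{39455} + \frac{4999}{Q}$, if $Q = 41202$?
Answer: $\frac{794499737}{1625624910} \approx 0.48874$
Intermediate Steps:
$\frac{14496}{39455} + \frac{4999}{Q} = \frac{14496}{39455} + \frac{4999}{41202} = \frac{794499737}{1625624910}$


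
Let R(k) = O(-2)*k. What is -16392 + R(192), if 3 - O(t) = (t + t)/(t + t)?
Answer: -16008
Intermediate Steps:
O(t) = 2 (O(t) = 3 - (t + t)/(t + t) = 3 - 2*t/(2*t) = 3 - 2*t*1/(2*t) = 3 - 1*1 = 3 - 1 = 2)
R(k) = 2*k
-16392 + R(192) = -16392 + 2*192 = -16392 + 384 = -16008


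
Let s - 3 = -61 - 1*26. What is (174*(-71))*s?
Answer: 1037736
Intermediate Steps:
s = -84 (s = 3 + (-61 - 1*26) = 3 + (-61 - 26) = 3 - 87 = -84)
(174*(-71))*s = (174*(-71))*(-84) = -12354*(-84) = 1037736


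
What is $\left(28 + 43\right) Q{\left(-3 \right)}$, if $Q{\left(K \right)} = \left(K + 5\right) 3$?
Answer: $426$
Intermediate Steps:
$Q{\left(K \right)} = 15 + 3 K$ ($Q{\left(K \right)} = \left(5 + K\right) 3 = 15 + 3 K$)
$\left(28 + 43\right) Q{\left(-3 \right)} = \left(28 + 43\right) \left(15 + 3 \left(-3\right)\right) = 71 \left(15 - 9\right) = 71 \cdot 6 = 426$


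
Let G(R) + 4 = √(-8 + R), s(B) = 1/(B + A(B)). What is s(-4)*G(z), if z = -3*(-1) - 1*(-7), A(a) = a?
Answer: ½ - √2/8 ≈ 0.32322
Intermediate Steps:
s(B) = 1/(2*B) (s(B) = 1/(B + B) = 1/(2*B))
z = 10 (z = 3 + 7 = 10)
G(R) = -4 + √(-8 + R)
s(-4)*G(z) = ((½)/(-4))*(-4 + √(-8 + 10)) = ((½)*(-¼))*(-4 + √2) = -(-4 + √2)/8 = ½ - √2/8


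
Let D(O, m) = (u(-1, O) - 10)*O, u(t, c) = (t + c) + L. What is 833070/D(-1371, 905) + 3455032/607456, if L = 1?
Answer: 293651735923/47921976044 ≈ 6.1277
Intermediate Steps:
u(t, c) = 1 + c + t (u(t, c) = (t + c) + 1 = (c + t) + 1 = 1 + c + t)
D(O, m) = O*(-10 + O) (D(O, m) = ((1 + O - 1) - 10)*O = (O - 10)*O = (-10 + O)*O = O*(-10 + O))
833070/D(-1371, 905) + 3455032/607456 = 833070/((-1371*(-10 - 1371))) + 3455032/607456 = 833070/((-1371*(-1381))) + 3455032*(1/607456) = 833070/1893351 + 431879/75932 = 833070*(1/1893351) + 431879/75932 = 277690/631117 + 431879/75932 = 293651735923/47921976044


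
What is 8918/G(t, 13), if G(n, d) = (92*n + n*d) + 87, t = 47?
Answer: 4459/2511 ≈ 1.7758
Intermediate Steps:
G(n, d) = 87 + 92*n + d*n (G(n, d) = (92*n + d*n) + 87 = 87 + 92*n + d*n)
8918/G(t, 13) = 8918/(87 + 92*47 + 13*47) = 8918/(87 + 4324 + 611) = 8918/5022 = 8918*(1/5022) = 4459/2511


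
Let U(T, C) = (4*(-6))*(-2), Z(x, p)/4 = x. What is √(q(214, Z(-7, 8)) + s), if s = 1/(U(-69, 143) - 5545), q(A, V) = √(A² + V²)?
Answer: √(-5497 + 60434018*√11645)/5497 ≈ 14.691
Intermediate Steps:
Z(x, p) = 4*x
U(T, C) = 48 (U(T, C) = -24*(-2) = 48)
s = -1/5497 (s = 1/(48 - 5545) = 1/(-5497) = -1/5497 ≈ -0.00018192)
√(q(214, Z(-7, 8)) + s) = √(√(214² + (4*(-7))²) - 1/5497) = √(√(45796 + (-28)²) - 1/5497) = √(√(45796 + 784) - 1/5497) = √(√46580 - 1/5497) = √(2*√11645 - 1/5497) = √(-1/5497 + 2*√11645)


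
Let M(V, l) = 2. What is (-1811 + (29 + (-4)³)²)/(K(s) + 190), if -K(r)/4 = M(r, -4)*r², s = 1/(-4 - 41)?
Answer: -593325/192371 ≈ -3.0843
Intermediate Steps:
s = -1/45 (s = 1/(-45) = -1/45 ≈ -0.022222)
K(r) = -8*r²
(-1811 + (29 + (-4)³)²)/(K(s) + 190) = (-1811 + (29 + (-4)³)²)/(-8*(-1/45)² + 190) = (-1811 + (29 - 64)²)/(-8*1/2025 + 190) = (-1811 + (-35)²)/(-8/2025 + 190) = (-1811 + 1225)/(384742/2025) = -586*2025/384742 = -593325/192371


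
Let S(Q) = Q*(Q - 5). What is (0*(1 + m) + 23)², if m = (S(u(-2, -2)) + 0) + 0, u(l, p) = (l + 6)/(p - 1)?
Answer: 529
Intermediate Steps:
u(l, p) = (6 + l)/(-1 + p)
S(Q) = Q*(-5 + Q)
m = 76/9 (m = (((6 - 2)/(-1 - 2))*(-5 + (6 - 2)/(-1 - 2)) + 0) + 0 = ((4/(-3))*(-5 + 4/(-3)) + 0) + 0 = ((-⅓*4)*(-5 - ⅓*4) + 0) + 0 = (-4*(-5 - 4/3)/3 + 0) + 0 = (-4/3*(-19/3) + 0) + 0 = (76/9 + 0) + 0 = 76/9 + 0 = 76/9 ≈ 8.4444)
(0*(1 + m) + 23)² = (0*(1 + 76/9) + 23)² = (0*(85/9) + 23)² = (0 + 23)² = 23² = 529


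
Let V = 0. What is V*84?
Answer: 0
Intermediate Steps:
V*84 = 0*84 = 0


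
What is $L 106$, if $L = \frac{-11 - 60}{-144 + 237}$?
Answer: $- \frac{7526}{93} \approx -80.925$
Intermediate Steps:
$L = - \frac{71}{93} \approx -0.76344$
$L 106 = \left(- \frac{71}{93}\right) 106 = - \frac{7526}{93}$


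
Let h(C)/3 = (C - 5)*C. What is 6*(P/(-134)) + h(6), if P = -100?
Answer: 1506/67 ≈ 22.478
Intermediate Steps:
h(C) = 3*C*(-5 + C) (h(C) = 3*((C - 5)*C) = 3*((-5 + C)*C) = 3*(C*(-5 + C)) = 3*C*(-5 + C))
6*(P/(-134)) + h(6) = 6*(-100/(-134)) + 3*6*(-5 + 6) = 6*(-100*(-1/134)) + 3*6*1 = 6*(50/67) + 18 = 300/67 + 18 = 1506/67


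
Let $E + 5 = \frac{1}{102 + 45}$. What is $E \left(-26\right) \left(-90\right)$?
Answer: $- \frac{572520}{49} \approx -11684.0$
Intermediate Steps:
$E = - \frac{734}{147}$ ($E = -5 + \frac{1}{102 + 45} = -5 + \frac{1}{147} = - \frac{734}{147} \approx -4.9932$)
$E \left(-26\right) \left(-90\right) = \left(- \frac{734}{147}\right) \left(-26\right) \left(-90\right) = \frac{19084}{147} \left(-90\right) = - \frac{572520}{49}$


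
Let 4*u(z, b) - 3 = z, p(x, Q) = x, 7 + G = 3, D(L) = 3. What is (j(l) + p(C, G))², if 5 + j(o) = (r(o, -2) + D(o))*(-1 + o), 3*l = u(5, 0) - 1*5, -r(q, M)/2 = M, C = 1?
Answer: 324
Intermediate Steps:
G = -4 (G = -7 + 3 = -4)
r(q, M) = -2*M
u(z, b) = ¾ + z/4
l = -1 (l = ((¾ + (¼)*5) - 1*5)/3 = ((¾ + 5/4) - 5)/3 = (2 - 5)/3 = (⅓)*(-3) = -1)
j(o) = -12 + 7*o (j(o) = -5 + (-2*(-2) + 3)*(-1 + o) = -5 + (4 + 3)*(-1 + o) = -5 + 7*(-1 + o) = -5 + (-7 + 7*o) = -12 + 7*o)
(j(l) + p(C, G))² = ((-12 + 7*(-1)) + 1)² = ((-12 - 7) + 1)² = (-19 + 1)² = (-18)² = 324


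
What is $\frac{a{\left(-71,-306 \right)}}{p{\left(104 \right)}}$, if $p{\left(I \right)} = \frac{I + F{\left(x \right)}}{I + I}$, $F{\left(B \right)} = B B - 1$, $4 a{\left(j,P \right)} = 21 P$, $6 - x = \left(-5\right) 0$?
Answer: $- \frac{334152}{139} \approx -2404.0$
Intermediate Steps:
$x = 6$ ($x = 6 - \left(-5\right) 0 = 6 - 0 = 6 + 0 = 6$)
$a{\left(j,P \right)} = \frac{21 P}{4}$
$F{\left(B \right)} = -1 + B^{2}$ ($F{\left(B \right)} = B^{2} - 1 = -1 + B^{2}$)
$p{\left(I \right)} = \frac{35 + I}{2 I}$ ($p{\left(I \right)} = \frac{I - \left(1 - 6^{2}\right)}{I + I} = \frac{I + \left(-1 + 36\right)}{2 I} = \left(I + 35\right) \frac{1}{2 I} = \left(35 + I\right) \frac{1}{2 I} = \frac{35 + I}{2 I}$)
$\frac{a{\left(-71,-306 \right)}}{p{\left(104 \right)}} = \frac{\frac{21}{4} \left(-306\right)}{\frac{1}{2} \cdot \frac{1}{104} \left(35 + 104\right)} = - \frac{3213}{2 \cdot \frac{1}{2} \cdot \frac{1}{104} \cdot 139} = - \frac{3213}{2 \cdot \frac{139}{208}} = \left(- \frac{3213}{2}\right) \frac{208}{139} = - \frac{334152}{139}$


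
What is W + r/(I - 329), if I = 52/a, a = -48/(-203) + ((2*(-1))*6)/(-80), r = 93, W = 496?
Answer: 151174259/305081 ≈ 495.52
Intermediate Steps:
a = 1569/4060 (a = -48*(-1/203) - 2*6*(-1/80) = 48/203 - 12*(-1/80) = 48/203 + 3/20 = 1569/4060 ≈ 0.38645)
I = 211120/1569 (I = 52/(1569/4060) = 52*(4060/1569) = 211120/1569 ≈ 134.56)
W + r/(I - 329) = 496 + 93/(211120/1569 - 329) = 496 + 93/(-305081/1569) = 496 - 1569/305081*93 = 496 - 145917/305081 = 151174259/305081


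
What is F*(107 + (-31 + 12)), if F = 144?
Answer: 12672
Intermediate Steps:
F*(107 + (-31 + 12)) = 144*(107 + (-31 + 12)) = 144*(107 - 19) = 144*88 = 12672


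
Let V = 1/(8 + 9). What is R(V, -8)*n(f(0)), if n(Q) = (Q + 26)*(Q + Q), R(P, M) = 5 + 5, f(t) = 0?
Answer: 0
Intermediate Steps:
V = 1/17 ≈ 0.058824
R(P, M) = 10
n(Q) = 2*Q*(26 + Q) (n(Q) = (26 + Q)*(2*Q) = 2*Q*(26 + Q))
R(V, -8)*n(f(0)) = 10*(2*0*(26 + 0)) = 10*(2*0*26) = 10*0 = 0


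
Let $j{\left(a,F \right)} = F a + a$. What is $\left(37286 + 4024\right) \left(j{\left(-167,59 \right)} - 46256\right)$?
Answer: $-2324761560$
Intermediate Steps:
$j{\left(a,F \right)} = a + F a$
$\left(37286 + 4024\right) \left(j{\left(-167,59 \right)} - 46256\right) = \left(37286 + 4024\right) \left(- 167 \left(1 + 59\right) - 46256\right) = 41310 \left(\left(-167\right) 60 - 46256\right) = 41310 \left(-10020 - 46256\right) = 41310 \left(-56276\right) = -2324761560$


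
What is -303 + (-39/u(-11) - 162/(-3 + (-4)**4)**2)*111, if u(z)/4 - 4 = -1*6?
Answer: 121793289/512072 ≈ 237.84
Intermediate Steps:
u(z) = -8 (u(z) = 16 + 4*(-1*6) = 16 + 4*(-6) = 16 - 24 = -8)
-303 + (-39/u(-11) - 162/(-3 + (-4)**4)**2)*111 = -303 + (-39/(-8) - 162/(-3 + (-4)**4)**2)*111 = -303 + (-39*(-1/8) - 162/(-3 + 256)**2)*111 = -303 + (39/8 - 162/(253**2))*111 = -303 + (39/8 - 162/64009)*111 = -303 + (2495055/512072)*111 = -303 + 276951105/512072 = 121793289/512072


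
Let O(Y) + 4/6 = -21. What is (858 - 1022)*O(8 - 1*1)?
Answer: 10660/3 ≈ 3553.3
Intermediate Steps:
O(Y) = -65/3 (O(Y) = -⅔ - 21 = -65/3)
(858 - 1022)*O(8 - 1*1) = (858 - 1022)*(-65/3) = -164*(-65/3) = 10660/3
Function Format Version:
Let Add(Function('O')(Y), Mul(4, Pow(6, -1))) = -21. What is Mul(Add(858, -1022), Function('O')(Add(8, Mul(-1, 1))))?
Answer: Rational(10660, 3) ≈ 3553.3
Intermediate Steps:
Function('O')(Y) = Rational(-65, 3) (Function('O')(Y) = Add(Rational(-2, 3), -21) = Rational(-65, 3))
Mul(Add(858, -1022), Function('O')(Add(8, Mul(-1, 1)))) = Mul(Add(858, -1022), Rational(-65, 3)) = Mul(-164, Rational(-65, 3)) = Rational(10660, 3)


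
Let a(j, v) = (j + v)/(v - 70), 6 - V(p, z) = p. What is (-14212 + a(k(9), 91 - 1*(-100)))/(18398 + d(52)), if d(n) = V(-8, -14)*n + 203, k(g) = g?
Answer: -1719452/2338809 ≈ -0.73518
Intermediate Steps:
V(p, z) = 6 - p
a(j, v) = (j + v)/(-70 + v)
d(n) = 203 + 14*n (d(n) = (6 - 1*(-8))*n + 203 = (6 + 8)*n + 203 = 14*n + 203 = 203 + 14*n)
(-14212 + a(k(9), 91 - 1*(-100)))/(18398 + d(52)) = (-14212 + (9 + (91 - 1*(-100)))/(-70 + (91 - 1*(-100))))/(18398 + (203 + 14*52)) = (-14212 + (9 + (91 + 100))/(-70 + (91 + 100)))/(18398 + (203 + 728)) = (-14212 + (9 + 191)/(-70 + 191))/(18398 + 931) = (-14212 + 200/121)/19329 = (-14212 + (1/121)*200)*(1/19329) = (-14212 + 200/121)*(1/19329) = -1719452/121*1/19329 = -1719452/2338809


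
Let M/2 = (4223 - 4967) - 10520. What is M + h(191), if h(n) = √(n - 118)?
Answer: -22528 + √73 ≈ -22519.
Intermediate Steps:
h(n) = √(-118 + n)
M = -22528 (M = 2*((4223 - 4967) - 10520) = 2*(-744 - 10520) = 2*(-11264) = -22528)
M + h(191) = -22528 + √(-118 + 191) = -22528 + √73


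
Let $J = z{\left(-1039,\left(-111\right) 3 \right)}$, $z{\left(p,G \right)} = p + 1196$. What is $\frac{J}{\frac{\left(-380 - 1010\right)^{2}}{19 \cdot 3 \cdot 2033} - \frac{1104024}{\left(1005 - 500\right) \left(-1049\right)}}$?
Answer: $\frac{9637818714165}{1151455719644} \approx 8.3701$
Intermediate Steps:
$z{\left(p,G \right)} = 1196 + p$
$J = 157$ ($J = 1196 - 1039 = 157$)
$\frac{J}{\frac{\left(-380 - 1010\right)^{2}}{19 \cdot 3 \cdot 2033} - \frac{1104024}{\left(1005 - 500\right) \left(-1049\right)}} = \frac{157}{\frac{\left(-380 - 1010\right)^{2}}{19 \cdot 3 \cdot 2033} - \frac{1104024}{\left(1005 - 500\right) \left(-1049\right)}} = \frac{157}{\frac{\left(-1390\right)^{2}}{57 \cdot 2033} - \frac{1104024}{505 \left(-1049\right)}} = \frac{157}{\frac{1932100}{115881} - \frac{1104024}{-529745}} = \frac{157}{1932100 \cdot \frac{1}{115881} - - \frac{1104024}{529745}} = \frac{157}{\frac{1932100}{115881} + \frac{1104024}{529745}} = \frac{157}{\frac{1151455719644}{61387380345}} = 157 \cdot \frac{61387380345}{1151455719644} = \frac{9637818714165}{1151455719644}$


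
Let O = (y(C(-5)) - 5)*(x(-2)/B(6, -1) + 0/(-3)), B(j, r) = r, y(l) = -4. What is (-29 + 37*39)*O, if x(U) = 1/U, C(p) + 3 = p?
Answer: -6363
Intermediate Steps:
C(p) = -3 + p
O = -9/2 (O = (-4 - 5)*(1/(-2*(-1)) + 0/(-3)) = -9*(-1/2*(-1) + 0*(-1/3)) = -9*(1/2 + 0) = -9*1/2 = -9/2 ≈ -4.5000)
(-29 + 37*39)*O = (-29 + 37*39)*(-9/2) = (-29 + 1443)*(-9/2) = 1414*(-9/2) = -6363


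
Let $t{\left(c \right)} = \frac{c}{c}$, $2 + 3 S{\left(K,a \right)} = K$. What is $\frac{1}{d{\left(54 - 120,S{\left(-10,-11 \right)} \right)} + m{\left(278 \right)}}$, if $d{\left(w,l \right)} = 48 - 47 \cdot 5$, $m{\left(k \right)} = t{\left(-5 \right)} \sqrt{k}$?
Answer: $- \frac{187}{34691} - \frac{\sqrt{278}}{34691} \approx -0.0058711$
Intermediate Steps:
$S{\left(K,a \right)} = - \frac{2}{3} + \frac{K}{3}$
$t{\left(c \right)} = 1$
$m{\left(k \right)} = \sqrt{k}$ ($m{\left(k \right)} = 1 \sqrt{k} = \sqrt{k}$)
$d{\left(w,l \right)} = -187$ ($d{\left(w,l \right)} = 48 - 235 = -187$)
$\frac{1}{d{\left(54 - 120,S{\left(-10,-11 \right)} \right)} + m{\left(278 \right)}} = \frac{1}{-187 + \sqrt{278}}$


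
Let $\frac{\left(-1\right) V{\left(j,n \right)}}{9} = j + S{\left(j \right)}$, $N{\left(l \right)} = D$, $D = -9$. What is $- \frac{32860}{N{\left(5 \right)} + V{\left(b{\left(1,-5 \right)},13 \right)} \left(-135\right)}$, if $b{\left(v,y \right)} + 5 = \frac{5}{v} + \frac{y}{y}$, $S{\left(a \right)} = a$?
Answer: $- \frac{32860}{2421} \approx -13.573$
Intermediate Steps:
$N{\left(l \right)} = -9$
$b{\left(v,y \right)} = -4 + \frac{5}{v}$ ($b{\left(v,y \right)} = -5 + \left(\frac{5}{v} + \frac{y}{y}\right) = -5 + \left(\frac{5}{v} + 1\right) = -5 + \left(1 + \frac{5}{v}\right) = -4 + \frac{5}{v}$)
$V{\left(j,n \right)} = - 18 j$ ($V{\left(j,n \right)} = - 9 \left(j + j\right) = - 9 \cdot 2 j = - 18 j$)
$- \frac{32860}{N{\left(5 \right)} + V{\left(b{\left(1,-5 \right)},13 \right)} \left(-135\right)} = - \frac{32860}{-9 + - 18 \left(-4 + \frac{5}{1}\right) \left(-135\right)} = - \frac{32860}{-9 + - 18 \left(-4 + 5 \cdot 1\right) \left(-135\right)} = - \frac{32860}{-9 + - 18 \left(-4 + 5\right) \left(-135\right)} = - \frac{32860}{-9 + \left(-18\right) 1 \left(-135\right)} = - \frac{32860}{-9 - -2430} = - \frac{32860}{-9 + 2430} = - \frac{32860}{2421}$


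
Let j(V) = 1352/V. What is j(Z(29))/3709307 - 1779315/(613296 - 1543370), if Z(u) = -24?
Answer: 19799919571609/10349789996154 ≈ 1.9131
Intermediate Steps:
j(Z(29))/3709307 - 1779315/(613296 - 1543370) = (1352/(-24))/3709307 - 1779315/(613296 - 1543370) = (1352*(-1/24))*(1/3709307) - 1779315/(-930074) = -169/3*1/3709307 - 1779315*(-1/930074) = -169/11127921 + 1779315/930074 = 19799919571609/10349789996154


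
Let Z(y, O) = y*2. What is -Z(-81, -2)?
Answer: 162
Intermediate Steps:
Z(y, O) = 2*y
-Z(-81, -2) = -2*(-81) = -1*(-162) = 162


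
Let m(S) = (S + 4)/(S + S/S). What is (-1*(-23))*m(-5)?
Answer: 23/4 ≈ 5.7500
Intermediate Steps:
m(S) = (4 + S)/(1 + S) (m(S) = (4 + S)/(S + 1) = (4 + S)/(1 + S))
(-1*(-23))*m(-5) = (-1*(-23))*((4 - 5)/(1 - 5)) = 23*(-1/(-4)) = 23*(-¼*(-1)) = 23*(¼) = 23/4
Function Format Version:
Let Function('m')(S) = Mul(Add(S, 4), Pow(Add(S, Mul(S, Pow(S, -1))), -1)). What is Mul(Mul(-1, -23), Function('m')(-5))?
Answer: Rational(23, 4) ≈ 5.7500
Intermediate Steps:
Function('m')(S) = Mul(Pow(Add(1, S), -1), Add(4, S)) (Function('m')(S) = Mul(Add(4, S), Pow(Add(S, 1), -1)) = Mul(Add(4, S), Pow(Add(1, S), -1)) = Mul(Pow(Add(1, S), -1), Add(4, S)))
Mul(Mul(-1, -23), Function('m')(-5)) = Mul(Mul(-1, -23), Mul(Pow(Add(1, -5), -1), Add(4, -5))) = Mul(23, Mul(Pow(-4, -1), -1)) = Mul(23, Mul(Rational(-1, 4), -1)) = Mul(23, Rational(1, 4)) = Rational(23, 4)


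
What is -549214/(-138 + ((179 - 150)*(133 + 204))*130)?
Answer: -274607/635176 ≈ -0.43233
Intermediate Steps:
-549214/(-138 + ((179 - 150)*(133 + 204))*130) = -549214/(-138 + (29*337)*130) = -549214/(-138 + 9773*130) = -549214/(-138 + 1270490) = -549214/1270352 = -549214*1/1270352 = -274607/635176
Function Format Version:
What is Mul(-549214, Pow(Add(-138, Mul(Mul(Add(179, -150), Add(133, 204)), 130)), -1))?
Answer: Rational(-274607, 635176) ≈ -0.43233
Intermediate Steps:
Mul(-549214, Pow(Add(-138, Mul(Mul(Add(179, -150), Add(133, 204)), 130)), -1)) = Mul(-549214, Pow(Add(-138, Mul(Mul(29, 337), 130)), -1)) = Mul(-549214, Pow(Add(-138, Mul(9773, 130)), -1)) = Mul(-549214, Pow(Add(-138, 1270490), -1)) = Mul(-549214, Pow(1270352, -1)) = Mul(-549214, Rational(1, 1270352)) = Rational(-274607, 635176)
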